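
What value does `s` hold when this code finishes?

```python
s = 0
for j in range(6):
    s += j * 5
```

Let's trace through this code step by step.

Initialize: s = 0
Entering loop: for j in range(6):

After execution: s = 75
75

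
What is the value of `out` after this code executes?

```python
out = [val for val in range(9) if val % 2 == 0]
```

Let's trace through this code step by step.

Initialize: out = [val for val in range(9) if val % 2 == 0]

After execution: out = [0, 2, 4, 6, 8]
[0, 2, 4, 6, 8]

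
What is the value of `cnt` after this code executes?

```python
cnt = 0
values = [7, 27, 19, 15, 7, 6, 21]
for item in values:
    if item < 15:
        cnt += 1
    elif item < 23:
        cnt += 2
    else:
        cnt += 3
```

Let's trace through this code step by step.

Initialize: cnt = 0
Initialize: values = [7, 27, 19, 15, 7, 6, 21]
Entering loop: for item in values:

After execution: cnt = 12
12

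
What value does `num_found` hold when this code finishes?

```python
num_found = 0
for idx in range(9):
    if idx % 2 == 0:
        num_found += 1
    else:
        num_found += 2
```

Let's trace through this code step by step.

Initialize: num_found = 0
Entering loop: for idx in range(9):

After execution: num_found = 13
13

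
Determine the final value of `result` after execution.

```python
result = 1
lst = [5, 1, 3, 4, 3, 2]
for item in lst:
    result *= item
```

Let's trace through this code step by step.

Initialize: result = 1
Initialize: lst = [5, 1, 3, 4, 3, 2]
Entering loop: for item in lst:

After execution: result = 360
360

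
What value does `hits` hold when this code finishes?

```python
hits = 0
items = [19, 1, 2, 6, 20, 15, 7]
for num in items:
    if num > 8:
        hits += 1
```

Let's trace through this code step by step.

Initialize: hits = 0
Initialize: items = [19, 1, 2, 6, 20, 15, 7]
Entering loop: for num in items:

After execution: hits = 3
3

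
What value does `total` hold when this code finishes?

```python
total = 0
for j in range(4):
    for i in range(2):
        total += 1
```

Let's trace through this code step by step.

Initialize: total = 0
Entering loop: for j in range(4):

After execution: total = 8
8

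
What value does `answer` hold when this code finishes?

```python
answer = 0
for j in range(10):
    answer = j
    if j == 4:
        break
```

Let's trace through this code step by step.

Initialize: answer = 0
Entering loop: for j in range(10):

After execution: answer = 4
4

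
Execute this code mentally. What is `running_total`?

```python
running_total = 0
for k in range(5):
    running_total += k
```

Let's trace through this code step by step.

Initialize: running_total = 0
Entering loop: for k in range(5):

After execution: running_total = 10
10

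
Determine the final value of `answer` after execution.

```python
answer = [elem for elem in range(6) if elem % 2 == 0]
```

Let's trace through this code step by step.

Initialize: answer = [elem for elem in range(6) if elem % 2 == 0]

After execution: answer = [0, 2, 4]
[0, 2, 4]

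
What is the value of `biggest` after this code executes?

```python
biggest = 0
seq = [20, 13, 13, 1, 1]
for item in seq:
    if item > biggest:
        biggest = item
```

Let's trace through this code step by step.

Initialize: biggest = 0
Initialize: seq = [20, 13, 13, 1, 1]
Entering loop: for item in seq:

After execution: biggest = 20
20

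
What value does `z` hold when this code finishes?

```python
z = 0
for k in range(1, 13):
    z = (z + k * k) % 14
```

Let's trace through this code step by step.

Initialize: z = 0
Entering loop: for k in range(1, 13):

After execution: z = 6
6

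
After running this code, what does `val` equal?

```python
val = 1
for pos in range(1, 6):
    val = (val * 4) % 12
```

Let's trace through this code step by step.

Initialize: val = 1
Entering loop: for pos in range(1, 6):

After execution: val = 4
4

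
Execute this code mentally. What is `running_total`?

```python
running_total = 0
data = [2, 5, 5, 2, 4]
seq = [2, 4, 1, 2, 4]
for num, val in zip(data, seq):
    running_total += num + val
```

Let's trace through this code step by step.

Initialize: running_total = 0
Initialize: data = [2, 5, 5, 2, 4]
Initialize: seq = [2, 4, 1, 2, 4]
Entering loop: for num, val in zip(data, seq):

After execution: running_total = 31
31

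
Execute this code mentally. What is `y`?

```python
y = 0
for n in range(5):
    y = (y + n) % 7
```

Let's trace through this code step by step.

Initialize: y = 0
Entering loop: for n in range(5):

After execution: y = 3
3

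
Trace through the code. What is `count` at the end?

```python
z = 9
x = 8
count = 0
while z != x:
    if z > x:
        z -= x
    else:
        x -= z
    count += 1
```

Let's trace through this code step by step.

Initialize: z = 9
Initialize: x = 8
Initialize: count = 0
Entering loop: while z != x:

After execution: count = 8
8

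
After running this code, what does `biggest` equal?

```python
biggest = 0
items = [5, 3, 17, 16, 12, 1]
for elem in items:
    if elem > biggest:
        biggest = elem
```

Let's trace through this code step by step.

Initialize: biggest = 0
Initialize: items = [5, 3, 17, 16, 12, 1]
Entering loop: for elem in items:

After execution: biggest = 17
17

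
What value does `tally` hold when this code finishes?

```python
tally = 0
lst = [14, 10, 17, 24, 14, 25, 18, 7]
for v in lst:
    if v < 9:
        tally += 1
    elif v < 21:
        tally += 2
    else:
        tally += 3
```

Let's trace through this code step by step.

Initialize: tally = 0
Initialize: lst = [14, 10, 17, 24, 14, 25, 18, 7]
Entering loop: for v in lst:

After execution: tally = 17
17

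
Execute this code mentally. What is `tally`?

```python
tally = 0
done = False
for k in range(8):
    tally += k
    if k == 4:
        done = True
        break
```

Let's trace through this code step by step.

Initialize: tally = 0
Initialize: done = False
Entering loop: for k in range(8):

After execution: tally = 10
10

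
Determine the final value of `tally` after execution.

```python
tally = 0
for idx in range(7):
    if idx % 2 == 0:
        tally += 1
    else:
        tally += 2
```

Let's trace through this code step by step.

Initialize: tally = 0
Entering loop: for idx in range(7):

After execution: tally = 10
10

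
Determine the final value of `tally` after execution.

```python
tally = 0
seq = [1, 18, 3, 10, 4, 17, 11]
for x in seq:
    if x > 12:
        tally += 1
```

Let's trace through this code step by step.

Initialize: tally = 0
Initialize: seq = [1, 18, 3, 10, 4, 17, 11]
Entering loop: for x in seq:

After execution: tally = 2
2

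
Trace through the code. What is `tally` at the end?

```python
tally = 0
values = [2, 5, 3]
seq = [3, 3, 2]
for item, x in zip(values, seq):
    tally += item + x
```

Let's trace through this code step by step.

Initialize: tally = 0
Initialize: values = [2, 5, 3]
Initialize: seq = [3, 3, 2]
Entering loop: for item, x in zip(values, seq):

After execution: tally = 18
18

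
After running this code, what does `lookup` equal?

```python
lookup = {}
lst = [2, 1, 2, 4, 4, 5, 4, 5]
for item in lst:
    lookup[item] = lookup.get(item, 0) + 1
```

Let's trace through this code step by step.

Initialize: lookup = {}
Initialize: lst = [2, 1, 2, 4, 4, 5, 4, 5]
Entering loop: for item in lst:

After execution: lookup = {2: 2, 1: 1, 4: 3, 5: 2}
{2: 2, 1: 1, 4: 3, 5: 2}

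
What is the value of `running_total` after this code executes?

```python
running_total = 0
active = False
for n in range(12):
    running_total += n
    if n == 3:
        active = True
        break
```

Let's trace through this code step by step.

Initialize: running_total = 0
Initialize: active = False
Entering loop: for n in range(12):

After execution: running_total = 6
6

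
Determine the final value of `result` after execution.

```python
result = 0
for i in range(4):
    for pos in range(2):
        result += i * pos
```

Let's trace through this code step by step.

Initialize: result = 0
Entering loop: for i in range(4):

After execution: result = 6
6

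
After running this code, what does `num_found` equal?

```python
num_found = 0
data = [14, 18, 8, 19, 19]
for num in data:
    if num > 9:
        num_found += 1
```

Let's trace through this code step by step.

Initialize: num_found = 0
Initialize: data = [14, 18, 8, 19, 19]
Entering loop: for num in data:

After execution: num_found = 4
4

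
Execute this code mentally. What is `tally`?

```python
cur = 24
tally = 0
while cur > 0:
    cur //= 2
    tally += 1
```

Let's trace through this code step by step.

Initialize: cur = 24
Initialize: tally = 0
Entering loop: while cur > 0:

After execution: tally = 5
5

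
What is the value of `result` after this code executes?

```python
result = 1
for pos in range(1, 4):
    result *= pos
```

Let's trace through this code step by step.

Initialize: result = 1
Entering loop: for pos in range(1, 4):

After execution: result = 6
6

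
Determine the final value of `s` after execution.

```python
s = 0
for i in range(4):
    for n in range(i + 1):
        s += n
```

Let's trace through this code step by step.

Initialize: s = 0
Entering loop: for i in range(4):

After execution: s = 10
10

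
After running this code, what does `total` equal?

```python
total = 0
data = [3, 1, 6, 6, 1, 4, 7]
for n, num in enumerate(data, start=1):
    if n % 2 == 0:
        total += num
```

Let's trace through this code step by step.

Initialize: total = 0
Initialize: data = [3, 1, 6, 6, 1, 4, 7]
Entering loop: for n, num in enumerate(data, start=1):

After execution: total = 11
11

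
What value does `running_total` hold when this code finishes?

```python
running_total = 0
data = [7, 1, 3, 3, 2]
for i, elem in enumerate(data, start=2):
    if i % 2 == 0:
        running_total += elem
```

Let's trace through this code step by step.

Initialize: running_total = 0
Initialize: data = [7, 1, 3, 3, 2]
Entering loop: for i, elem in enumerate(data, start=2):

After execution: running_total = 12
12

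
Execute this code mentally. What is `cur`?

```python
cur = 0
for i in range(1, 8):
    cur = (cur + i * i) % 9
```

Let's trace through this code step by step.

Initialize: cur = 0
Entering loop: for i in range(1, 8):

After execution: cur = 5
5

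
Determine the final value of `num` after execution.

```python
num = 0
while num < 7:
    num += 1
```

Let's trace through this code step by step.

Initialize: num = 0
Entering loop: while num < 7:

After execution: num = 7
7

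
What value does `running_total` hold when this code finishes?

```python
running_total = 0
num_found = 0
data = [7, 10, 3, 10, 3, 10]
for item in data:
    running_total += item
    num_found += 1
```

Let's trace through this code step by step.

Initialize: running_total = 0
Initialize: num_found = 0
Initialize: data = [7, 10, 3, 10, 3, 10]
Entering loop: for item in data:

After execution: running_total = 43
43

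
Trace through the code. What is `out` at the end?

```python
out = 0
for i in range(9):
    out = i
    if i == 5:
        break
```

Let's trace through this code step by step.

Initialize: out = 0
Entering loop: for i in range(9):

After execution: out = 5
5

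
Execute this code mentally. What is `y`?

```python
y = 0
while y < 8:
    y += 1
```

Let's trace through this code step by step.

Initialize: y = 0
Entering loop: while y < 8:

After execution: y = 8
8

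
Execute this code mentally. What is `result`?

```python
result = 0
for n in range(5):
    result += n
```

Let's trace through this code step by step.

Initialize: result = 0
Entering loop: for n in range(5):

After execution: result = 10
10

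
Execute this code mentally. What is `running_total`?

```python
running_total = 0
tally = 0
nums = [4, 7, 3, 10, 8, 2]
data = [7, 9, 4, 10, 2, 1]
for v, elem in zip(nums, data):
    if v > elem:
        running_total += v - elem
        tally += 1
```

Let's trace through this code step by step.

Initialize: running_total = 0
Initialize: tally = 0
Initialize: nums = [4, 7, 3, 10, 8, 2]
Initialize: data = [7, 9, 4, 10, 2, 1]
Entering loop: for v, elem in zip(nums, data):

After execution: running_total = 7
7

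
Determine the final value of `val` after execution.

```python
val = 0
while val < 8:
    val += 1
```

Let's trace through this code step by step.

Initialize: val = 0
Entering loop: while val < 8:

After execution: val = 8
8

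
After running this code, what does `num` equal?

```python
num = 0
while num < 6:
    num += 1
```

Let's trace through this code step by step.

Initialize: num = 0
Entering loop: while num < 6:

After execution: num = 6
6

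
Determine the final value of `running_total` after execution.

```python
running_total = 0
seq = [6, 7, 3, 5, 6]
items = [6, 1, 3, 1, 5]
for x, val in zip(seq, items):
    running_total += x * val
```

Let's trace through this code step by step.

Initialize: running_total = 0
Initialize: seq = [6, 7, 3, 5, 6]
Initialize: items = [6, 1, 3, 1, 5]
Entering loop: for x, val in zip(seq, items):

After execution: running_total = 87
87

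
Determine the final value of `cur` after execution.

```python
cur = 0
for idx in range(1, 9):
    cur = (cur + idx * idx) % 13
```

Let's trace through this code step by step.

Initialize: cur = 0
Entering loop: for idx in range(1, 9):

After execution: cur = 9
9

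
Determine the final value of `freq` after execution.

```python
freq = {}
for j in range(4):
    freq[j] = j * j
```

Let's trace through this code step by step.

Initialize: freq = {}
Entering loop: for j in range(4):

After execution: freq = {0: 0, 1: 1, 2: 4, 3: 9}
{0: 0, 1: 1, 2: 4, 3: 9}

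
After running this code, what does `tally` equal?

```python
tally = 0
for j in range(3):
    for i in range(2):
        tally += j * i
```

Let's trace through this code step by step.

Initialize: tally = 0
Entering loop: for j in range(3):

After execution: tally = 3
3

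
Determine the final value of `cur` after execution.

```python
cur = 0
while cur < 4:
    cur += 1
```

Let's trace through this code step by step.

Initialize: cur = 0
Entering loop: while cur < 4:

After execution: cur = 4
4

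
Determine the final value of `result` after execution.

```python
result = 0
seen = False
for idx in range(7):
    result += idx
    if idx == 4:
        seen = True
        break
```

Let's trace through this code step by step.

Initialize: result = 0
Initialize: seen = False
Entering loop: for idx in range(7):

After execution: result = 10
10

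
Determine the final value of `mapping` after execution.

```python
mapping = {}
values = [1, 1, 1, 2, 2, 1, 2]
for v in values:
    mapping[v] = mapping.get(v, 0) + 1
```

Let's trace through this code step by step.

Initialize: mapping = {}
Initialize: values = [1, 1, 1, 2, 2, 1, 2]
Entering loop: for v in values:

After execution: mapping = {1: 4, 2: 3}
{1: 4, 2: 3}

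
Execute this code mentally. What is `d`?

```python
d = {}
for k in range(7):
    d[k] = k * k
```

Let's trace through this code step by step.

Initialize: d = {}
Entering loop: for k in range(7):

After execution: d = {0: 0, 1: 1, 2: 4, 3: 9, 4: 16, 5: 25, 6: 36}
{0: 0, 1: 1, 2: 4, 3: 9, 4: 16, 5: 25, 6: 36}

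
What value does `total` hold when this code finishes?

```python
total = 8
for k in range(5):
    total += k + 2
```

Let's trace through this code step by step.

Initialize: total = 8
Entering loop: for k in range(5):

After execution: total = 28
28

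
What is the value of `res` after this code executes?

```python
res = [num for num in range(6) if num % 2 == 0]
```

Let's trace through this code step by step.

Initialize: res = [num for num in range(6) if num % 2 == 0]

After execution: res = [0, 2, 4]
[0, 2, 4]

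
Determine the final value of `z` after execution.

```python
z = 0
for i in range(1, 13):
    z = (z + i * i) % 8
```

Let's trace through this code step by step.

Initialize: z = 0
Entering loop: for i in range(1, 13):

After execution: z = 2
2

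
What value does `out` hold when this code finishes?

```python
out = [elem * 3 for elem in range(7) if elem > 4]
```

Let's trace through this code step by step.

Initialize: out = [elem * 3 for elem in range(7) if elem > 4]

After execution: out = [15, 18]
[15, 18]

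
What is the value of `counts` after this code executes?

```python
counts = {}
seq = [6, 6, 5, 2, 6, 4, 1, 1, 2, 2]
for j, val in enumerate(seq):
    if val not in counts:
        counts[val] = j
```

Let's trace through this code step by step.

Initialize: counts = {}
Initialize: seq = [6, 6, 5, 2, 6, 4, 1, 1, 2, 2]
Entering loop: for j, val in enumerate(seq):

After execution: counts = {6: 0, 5: 2, 2: 3, 4: 5, 1: 6}
{6: 0, 5: 2, 2: 3, 4: 5, 1: 6}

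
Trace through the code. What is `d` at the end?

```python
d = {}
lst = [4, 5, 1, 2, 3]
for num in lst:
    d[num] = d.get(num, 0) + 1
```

Let's trace through this code step by step.

Initialize: d = {}
Initialize: lst = [4, 5, 1, 2, 3]
Entering loop: for num in lst:

After execution: d = {4: 1, 5: 1, 1: 1, 2: 1, 3: 1}
{4: 1, 5: 1, 1: 1, 2: 1, 3: 1}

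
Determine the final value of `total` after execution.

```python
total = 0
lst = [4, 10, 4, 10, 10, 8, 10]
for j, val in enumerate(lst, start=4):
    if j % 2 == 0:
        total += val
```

Let's trace through this code step by step.

Initialize: total = 0
Initialize: lst = [4, 10, 4, 10, 10, 8, 10]
Entering loop: for j, val in enumerate(lst, start=4):

After execution: total = 28
28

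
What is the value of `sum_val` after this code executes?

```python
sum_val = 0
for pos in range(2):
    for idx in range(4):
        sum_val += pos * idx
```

Let's trace through this code step by step.

Initialize: sum_val = 0
Entering loop: for pos in range(2):

After execution: sum_val = 6
6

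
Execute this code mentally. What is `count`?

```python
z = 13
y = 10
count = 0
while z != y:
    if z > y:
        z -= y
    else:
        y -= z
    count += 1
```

Let's trace through this code step by step.

Initialize: z = 13
Initialize: y = 10
Initialize: count = 0
Entering loop: while z != y:

After execution: count = 6
6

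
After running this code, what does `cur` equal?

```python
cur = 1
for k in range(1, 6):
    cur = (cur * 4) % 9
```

Let's trace through this code step by step.

Initialize: cur = 1
Entering loop: for k in range(1, 6):

After execution: cur = 7
7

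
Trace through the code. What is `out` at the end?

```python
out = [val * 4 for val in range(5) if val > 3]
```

Let's trace through this code step by step.

Initialize: out = [val * 4 for val in range(5) if val > 3]

After execution: out = [16]
[16]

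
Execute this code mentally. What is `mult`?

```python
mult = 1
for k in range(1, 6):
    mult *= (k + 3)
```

Let's trace through this code step by step.

Initialize: mult = 1
Entering loop: for k in range(1, 6):

After execution: mult = 6720
6720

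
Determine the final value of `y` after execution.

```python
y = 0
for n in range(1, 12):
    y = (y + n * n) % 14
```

Let's trace through this code step by step.

Initialize: y = 0
Entering loop: for n in range(1, 12):

After execution: y = 2
2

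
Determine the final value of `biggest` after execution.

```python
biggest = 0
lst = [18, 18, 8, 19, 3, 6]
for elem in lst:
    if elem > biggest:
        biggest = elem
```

Let's trace through this code step by step.

Initialize: biggest = 0
Initialize: lst = [18, 18, 8, 19, 3, 6]
Entering loop: for elem in lst:

After execution: biggest = 19
19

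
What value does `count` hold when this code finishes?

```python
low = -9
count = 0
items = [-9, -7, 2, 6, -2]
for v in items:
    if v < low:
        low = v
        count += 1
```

Let's trace through this code step by step.

Initialize: low = -9
Initialize: count = 0
Initialize: items = [-9, -7, 2, 6, -2]
Entering loop: for v in items:

After execution: count = 0
0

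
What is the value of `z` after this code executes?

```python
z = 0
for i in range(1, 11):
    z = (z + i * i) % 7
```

Let's trace through this code step by step.

Initialize: z = 0
Entering loop: for i in range(1, 11):

After execution: z = 0
0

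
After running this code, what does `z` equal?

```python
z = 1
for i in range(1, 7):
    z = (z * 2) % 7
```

Let's trace through this code step by step.

Initialize: z = 1
Entering loop: for i in range(1, 7):

After execution: z = 1
1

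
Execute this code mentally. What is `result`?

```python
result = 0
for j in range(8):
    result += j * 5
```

Let's trace through this code step by step.

Initialize: result = 0
Entering loop: for j in range(8):

After execution: result = 140
140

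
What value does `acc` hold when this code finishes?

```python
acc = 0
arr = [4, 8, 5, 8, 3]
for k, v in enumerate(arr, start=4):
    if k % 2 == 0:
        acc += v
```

Let's trace through this code step by step.

Initialize: acc = 0
Initialize: arr = [4, 8, 5, 8, 3]
Entering loop: for k, v in enumerate(arr, start=4):

After execution: acc = 12
12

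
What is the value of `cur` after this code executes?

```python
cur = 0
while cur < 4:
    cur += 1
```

Let's trace through this code step by step.

Initialize: cur = 0
Entering loop: while cur < 4:

After execution: cur = 4
4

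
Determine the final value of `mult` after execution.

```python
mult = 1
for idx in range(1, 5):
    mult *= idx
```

Let's trace through this code step by step.

Initialize: mult = 1
Entering loop: for idx in range(1, 5):

After execution: mult = 24
24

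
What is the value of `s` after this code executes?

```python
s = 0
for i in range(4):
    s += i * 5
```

Let's trace through this code step by step.

Initialize: s = 0
Entering loop: for i in range(4):

After execution: s = 30
30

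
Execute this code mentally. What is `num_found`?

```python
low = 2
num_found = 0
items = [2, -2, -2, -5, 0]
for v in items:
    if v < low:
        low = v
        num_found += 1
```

Let's trace through this code step by step.

Initialize: low = 2
Initialize: num_found = 0
Initialize: items = [2, -2, -2, -5, 0]
Entering loop: for v in items:

After execution: num_found = 2
2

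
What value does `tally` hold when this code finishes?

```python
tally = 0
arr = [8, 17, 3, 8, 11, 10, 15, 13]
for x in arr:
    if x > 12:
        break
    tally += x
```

Let's trace through this code step by step.

Initialize: tally = 0
Initialize: arr = [8, 17, 3, 8, 11, 10, 15, 13]
Entering loop: for x in arr:

After execution: tally = 8
8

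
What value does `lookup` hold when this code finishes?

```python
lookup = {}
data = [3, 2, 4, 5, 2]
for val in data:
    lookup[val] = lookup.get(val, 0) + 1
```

Let's trace through this code step by step.

Initialize: lookup = {}
Initialize: data = [3, 2, 4, 5, 2]
Entering loop: for val in data:

After execution: lookup = {3: 1, 2: 2, 4: 1, 5: 1}
{3: 1, 2: 2, 4: 1, 5: 1}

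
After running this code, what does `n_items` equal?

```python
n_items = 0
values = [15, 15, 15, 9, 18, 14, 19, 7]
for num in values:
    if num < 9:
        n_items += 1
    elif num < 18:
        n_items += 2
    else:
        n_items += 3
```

Let's trace through this code step by step.

Initialize: n_items = 0
Initialize: values = [15, 15, 15, 9, 18, 14, 19, 7]
Entering loop: for num in values:

After execution: n_items = 17
17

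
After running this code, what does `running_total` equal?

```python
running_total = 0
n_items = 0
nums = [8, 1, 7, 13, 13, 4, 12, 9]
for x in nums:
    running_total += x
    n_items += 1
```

Let's trace through this code step by step.

Initialize: running_total = 0
Initialize: n_items = 0
Initialize: nums = [8, 1, 7, 13, 13, 4, 12, 9]
Entering loop: for x in nums:

After execution: running_total = 67
67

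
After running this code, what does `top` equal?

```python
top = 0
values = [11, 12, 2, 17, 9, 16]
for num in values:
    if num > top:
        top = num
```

Let's trace through this code step by step.

Initialize: top = 0
Initialize: values = [11, 12, 2, 17, 9, 16]
Entering loop: for num in values:

After execution: top = 17
17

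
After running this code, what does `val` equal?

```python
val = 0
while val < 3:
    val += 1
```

Let's trace through this code step by step.

Initialize: val = 0
Entering loop: while val < 3:

After execution: val = 3
3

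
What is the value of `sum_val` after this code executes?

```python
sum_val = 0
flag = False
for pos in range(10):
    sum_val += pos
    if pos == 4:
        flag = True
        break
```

Let's trace through this code step by step.

Initialize: sum_val = 0
Initialize: flag = False
Entering loop: for pos in range(10):

After execution: sum_val = 10
10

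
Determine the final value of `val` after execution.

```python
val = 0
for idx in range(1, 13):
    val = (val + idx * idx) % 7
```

Let's trace through this code step by step.

Initialize: val = 0
Entering loop: for idx in range(1, 13):

After execution: val = 6
6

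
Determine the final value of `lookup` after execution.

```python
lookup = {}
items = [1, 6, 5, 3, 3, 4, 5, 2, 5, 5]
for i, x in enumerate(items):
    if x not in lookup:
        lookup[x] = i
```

Let's trace through this code step by step.

Initialize: lookup = {}
Initialize: items = [1, 6, 5, 3, 3, 4, 5, 2, 5, 5]
Entering loop: for i, x in enumerate(items):

After execution: lookup = {1: 0, 6: 1, 5: 2, 3: 3, 4: 5, 2: 7}
{1: 0, 6: 1, 5: 2, 3: 3, 4: 5, 2: 7}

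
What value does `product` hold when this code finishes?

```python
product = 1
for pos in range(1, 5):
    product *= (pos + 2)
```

Let's trace through this code step by step.

Initialize: product = 1
Entering loop: for pos in range(1, 5):

After execution: product = 360
360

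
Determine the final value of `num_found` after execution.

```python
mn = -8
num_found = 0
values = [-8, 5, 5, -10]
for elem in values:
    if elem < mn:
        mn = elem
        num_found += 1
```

Let's trace through this code step by step.

Initialize: mn = -8
Initialize: num_found = 0
Initialize: values = [-8, 5, 5, -10]
Entering loop: for elem in values:

After execution: num_found = 1
1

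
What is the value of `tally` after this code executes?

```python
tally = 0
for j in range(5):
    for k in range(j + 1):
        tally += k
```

Let's trace through this code step by step.

Initialize: tally = 0
Entering loop: for j in range(5):

After execution: tally = 20
20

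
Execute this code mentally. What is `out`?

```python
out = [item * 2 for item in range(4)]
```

Let's trace through this code step by step.

Initialize: out = [item * 2 for item in range(4)]

After execution: out = [0, 2, 4, 6]
[0, 2, 4, 6]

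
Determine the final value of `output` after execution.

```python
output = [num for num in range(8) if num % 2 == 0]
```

Let's trace through this code step by step.

Initialize: output = [num for num in range(8) if num % 2 == 0]

After execution: output = [0, 2, 4, 6]
[0, 2, 4, 6]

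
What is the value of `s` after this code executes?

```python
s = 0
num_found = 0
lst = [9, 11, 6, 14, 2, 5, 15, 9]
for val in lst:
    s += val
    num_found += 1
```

Let's trace through this code step by step.

Initialize: s = 0
Initialize: num_found = 0
Initialize: lst = [9, 11, 6, 14, 2, 5, 15, 9]
Entering loop: for val in lst:

After execution: s = 71
71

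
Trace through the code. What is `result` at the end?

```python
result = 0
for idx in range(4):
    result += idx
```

Let's trace through this code step by step.

Initialize: result = 0
Entering loop: for idx in range(4):

After execution: result = 6
6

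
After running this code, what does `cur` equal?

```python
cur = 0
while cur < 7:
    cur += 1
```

Let's trace through this code step by step.

Initialize: cur = 0
Entering loop: while cur < 7:

After execution: cur = 7
7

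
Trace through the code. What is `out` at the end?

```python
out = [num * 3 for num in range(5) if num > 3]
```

Let's trace through this code step by step.

Initialize: out = [num * 3 for num in range(5) if num > 3]

After execution: out = [12]
[12]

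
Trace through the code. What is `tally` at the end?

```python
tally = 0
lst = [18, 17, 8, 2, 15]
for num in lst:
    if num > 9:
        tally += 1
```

Let's trace through this code step by step.

Initialize: tally = 0
Initialize: lst = [18, 17, 8, 2, 15]
Entering loop: for num in lst:

After execution: tally = 3
3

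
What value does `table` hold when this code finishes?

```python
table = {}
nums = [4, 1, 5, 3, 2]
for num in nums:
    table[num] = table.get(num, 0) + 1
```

Let's trace through this code step by step.

Initialize: table = {}
Initialize: nums = [4, 1, 5, 3, 2]
Entering loop: for num in nums:

After execution: table = {4: 1, 1: 1, 5: 1, 3: 1, 2: 1}
{4: 1, 1: 1, 5: 1, 3: 1, 2: 1}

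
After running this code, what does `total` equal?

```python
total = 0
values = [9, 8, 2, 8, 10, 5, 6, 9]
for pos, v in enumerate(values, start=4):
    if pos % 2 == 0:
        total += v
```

Let's trace through this code step by step.

Initialize: total = 0
Initialize: values = [9, 8, 2, 8, 10, 5, 6, 9]
Entering loop: for pos, v in enumerate(values, start=4):

After execution: total = 27
27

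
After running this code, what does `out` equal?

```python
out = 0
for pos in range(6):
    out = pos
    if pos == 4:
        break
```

Let's trace through this code step by step.

Initialize: out = 0
Entering loop: for pos in range(6):

After execution: out = 4
4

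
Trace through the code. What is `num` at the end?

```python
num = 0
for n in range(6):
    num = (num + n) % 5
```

Let's trace through this code step by step.

Initialize: num = 0
Entering loop: for n in range(6):

After execution: num = 0
0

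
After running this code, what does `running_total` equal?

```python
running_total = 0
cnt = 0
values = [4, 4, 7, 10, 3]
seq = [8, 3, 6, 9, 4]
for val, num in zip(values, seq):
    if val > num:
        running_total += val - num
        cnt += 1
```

Let's trace through this code step by step.

Initialize: running_total = 0
Initialize: cnt = 0
Initialize: values = [4, 4, 7, 10, 3]
Initialize: seq = [8, 3, 6, 9, 4]
Entering loop: for val, num in zip(values, seq):

After execution: running_total = 3
3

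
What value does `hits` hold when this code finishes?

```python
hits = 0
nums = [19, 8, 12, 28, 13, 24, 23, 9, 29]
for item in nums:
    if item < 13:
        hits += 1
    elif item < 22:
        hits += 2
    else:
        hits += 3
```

Let's trace through this code step by step.

Initialize: hits = 0
Initialize: nums = [19, 8, 12, 28, 13, 24, 23, 9, 29]
Entering loop: for item in nums:

After execution: hits = 19
19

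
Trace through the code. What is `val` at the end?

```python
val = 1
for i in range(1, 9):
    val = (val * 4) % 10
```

Let's trace through this code step by step.

Initialize: val = 1
Entering loop: for i in range(1, 9):

After execution: val = 6
6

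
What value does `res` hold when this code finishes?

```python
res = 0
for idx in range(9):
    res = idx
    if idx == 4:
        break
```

Let's trace through this code step by step.

Initialize: res = 0
Entering loop: for idx in range(9):

After execution: res = 4
4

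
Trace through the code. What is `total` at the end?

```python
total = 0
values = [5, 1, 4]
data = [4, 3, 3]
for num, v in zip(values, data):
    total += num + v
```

Let's trace through this code step by step.

Initialize: total = 0
Initialize: values = [5, 1, 4]
Initialize: data = [4, 3, 3]
Entering loop: for num, v in zip(values, data):

After execution: total = 20
20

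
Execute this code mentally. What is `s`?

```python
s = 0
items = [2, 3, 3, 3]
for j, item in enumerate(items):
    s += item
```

Let's trace through this code step by step.

Initialize: s = 0
Initialize: items = [2, 3, 3, 3]
Entering loop: for j, item in enumerate(items):

After execution: s = 11
11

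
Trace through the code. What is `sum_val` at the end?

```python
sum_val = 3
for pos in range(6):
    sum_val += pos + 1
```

Let's trace through this code step by step.

Initialize: sum_val = 3
Entering loop: for pos in range(6):

After execution: sum_val = 24
24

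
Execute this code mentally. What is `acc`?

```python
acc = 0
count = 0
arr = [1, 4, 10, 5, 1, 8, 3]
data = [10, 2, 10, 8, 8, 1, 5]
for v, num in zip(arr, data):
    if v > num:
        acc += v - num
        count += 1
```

Let's trace through this code step by step.

Initialize: acc = 0
Initialize: count = 0
Initialize: arr = [1, 4, 10, 5, 1, 8, 3]
Initialize: data = [10, 2, 10, 8, 8, 1, 5]
Entering loop: for v, num in zip(arr, data):

After execution: acc = 9
9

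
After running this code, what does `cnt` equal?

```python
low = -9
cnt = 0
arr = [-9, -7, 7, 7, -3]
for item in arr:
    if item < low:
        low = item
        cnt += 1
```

Let's trace through this code step by step.

Initialize: low = -9
Initialize: cnt = 0
Initialize: arr = [-9, -7, 7, 7, -3]
Entering loop: for item in arr:

After execution: cnt = 0
0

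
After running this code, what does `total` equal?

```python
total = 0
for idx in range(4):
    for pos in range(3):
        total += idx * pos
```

Let's trace through this code step by step.

Initialize: total = 0
Entering loop: for idx in range(4):

After execution: total = 18
18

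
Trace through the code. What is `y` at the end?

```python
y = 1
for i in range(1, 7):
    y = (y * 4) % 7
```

Let's trace through this code step by step.

Initialize: y = 1
Entering loop: for i in range(1, 7):

After execution: y = 1
1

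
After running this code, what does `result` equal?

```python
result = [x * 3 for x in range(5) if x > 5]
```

Let's trace through this code step by step.

Initialize: result = [x * 3 for x in range(5) if x > 5]

After execution: result = []
[]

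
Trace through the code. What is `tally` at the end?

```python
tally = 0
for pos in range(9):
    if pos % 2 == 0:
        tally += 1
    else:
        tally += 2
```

Let's trace through this code step by step.

Initialize: tally = 0
Entering loop: for pos in range(9):

After execution: tally = 13
13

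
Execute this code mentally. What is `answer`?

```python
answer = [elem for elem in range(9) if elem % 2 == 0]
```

Let's trace through this code step by step.

Initialize: answer = [elem for elem in range(9) if elem % 2 == 0]

After execution: answer = [0, 2, 4, 6, 8]
[0, 2, 4, 6, 8]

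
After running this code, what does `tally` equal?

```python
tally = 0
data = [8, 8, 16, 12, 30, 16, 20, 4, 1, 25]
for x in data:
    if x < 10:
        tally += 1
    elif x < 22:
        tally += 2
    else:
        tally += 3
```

Let's trace through this code step by step.

Initialize: tally = 0
Initialize: data = [8, 8, 16, 12, 30, 16, 20, 4, 1, 25]
Entering loop: for x in data:

After execution: tally = 18
18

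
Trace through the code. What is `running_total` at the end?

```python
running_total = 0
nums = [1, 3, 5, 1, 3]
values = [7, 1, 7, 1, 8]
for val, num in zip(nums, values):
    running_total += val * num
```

Let's trace through this code step by step.

Initialize: running_total = 0
Initialize: nums = [1, 3, 5, 1, 3]
Initialize: values = [7, 1, 7, 1, 8]
Entering loop: for val, num in zip(nums, values):

After execution: running_total = 70
70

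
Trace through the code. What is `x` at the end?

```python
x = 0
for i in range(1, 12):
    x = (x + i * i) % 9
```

Let's trace through this code step by step.

Initialize: x = 0
Entering loop: for i in range(1, 12):

After execution: x = 2
2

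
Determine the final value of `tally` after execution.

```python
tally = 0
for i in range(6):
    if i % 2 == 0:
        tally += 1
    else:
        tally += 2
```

Let's trace through this code step by step.

Initialize: tally = 0
Entering loop: for i in range(6):

After execution: tally = 9
9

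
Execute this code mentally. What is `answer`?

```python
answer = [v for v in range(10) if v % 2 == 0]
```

Let's trace through this code step by step.

Initialize: answer = [v for v in range(10) if v % 2 == 0]

After execution: answer = [0, 2, 4, 6, 8]
[0, 2, 4, 6, 8]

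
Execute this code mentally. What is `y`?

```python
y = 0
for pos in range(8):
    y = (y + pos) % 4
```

Let's trace through this code step by step.

Initialize: y = 0
Entering loop: for pos in range(8):

After execution: y = 0
0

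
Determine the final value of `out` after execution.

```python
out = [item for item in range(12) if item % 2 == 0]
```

Let's trace through this code step by step.

Initialize: out = [item for item in range(12) if item % 2 == 0]

After execution: out = [0, 2, 4, 6, 8, 10]
[0, 2, 4, 6, 8, 10]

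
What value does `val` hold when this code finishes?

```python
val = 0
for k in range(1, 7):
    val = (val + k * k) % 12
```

Let's trace through this code step by step.

Initialize: val = 0
Entering loop: for k in range(1, 7):

After execution: val = 7
7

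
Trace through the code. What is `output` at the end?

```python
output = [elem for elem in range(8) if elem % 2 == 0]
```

Let's trace through this code step by step.

Initialize: output = [elem for elem in range(8) if elem % 2 == 0]

After execution: output = [0, 2, 4, 6]
[0, 2, 4, 6]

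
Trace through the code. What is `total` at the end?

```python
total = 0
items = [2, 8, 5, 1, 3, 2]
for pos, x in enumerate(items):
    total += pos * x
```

Let's trace through this code step by step.

Initialize: total = 0
Initialize: items = [2, 8, 5, 1, 3, 2]
Entering loop: for pos, x in enumerate(items):

After execution: total = 43
43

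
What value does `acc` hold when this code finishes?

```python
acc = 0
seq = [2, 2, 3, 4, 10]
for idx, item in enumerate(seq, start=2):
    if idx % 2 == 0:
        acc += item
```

Let's trace through this code step by step.

Initialize: acc = 0
Initialize: seq = [2, 2, 3, 4, 10]
Entering loop: for idx, item in enumerate(seq, start=2):

After execution: acc = 15
15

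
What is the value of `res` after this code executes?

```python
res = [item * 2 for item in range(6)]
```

Let's trace through this code step by step.

Initialize: res = [item * 2 for item in range(6)]

After execution: res = [0, 2, 4, 6, 8, 10]
[0, 2, 4, 6, 8, 10]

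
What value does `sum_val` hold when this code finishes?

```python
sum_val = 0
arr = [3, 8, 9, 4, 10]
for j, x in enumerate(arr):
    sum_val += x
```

Let's trace through this code step by step.

Initialize: sum_val = 0
Initialize: arr = [3, 8, 9, 4, 10]
Entering loop: for j, x in enumerate(arr):

After execution: sum_val = 34
34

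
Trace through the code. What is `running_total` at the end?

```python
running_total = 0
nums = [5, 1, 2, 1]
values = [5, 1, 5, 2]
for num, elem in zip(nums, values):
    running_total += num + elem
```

Let's trace through this code step by step.

Initialize: running_total = 0
Initialize: nums = [5, 1, 2, 1]
Initialize: values = [5, 1, 5, 2]
Entering loop: for num, elem in zip(nums, values):

After execution: running_total = 22
22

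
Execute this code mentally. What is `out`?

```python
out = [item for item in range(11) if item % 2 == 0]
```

Let's trace through this code step by step.

Initialize: out = [item for item in range(11) if item % 2 == 0]

After execution: out = [0, 2, 4, 6, 8, 10]
[0, 2, 4, 6, 8, 10]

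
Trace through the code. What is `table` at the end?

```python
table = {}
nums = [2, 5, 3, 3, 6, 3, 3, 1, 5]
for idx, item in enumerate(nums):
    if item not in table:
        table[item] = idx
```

Let's trace through this code step by step.

Initialize: table = {}
Initialize: nums = [2, 5, 3, 3, 6, 3, 3, 1, 5]
Entering loop: for idx, item in enumerate(nums):

After execution: table = {2: 0, 5: 1, 3: 2, 6: 4, 1: 7}
{2: 0, 5: 1, 3: 2, 6: 4, 1: 7}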